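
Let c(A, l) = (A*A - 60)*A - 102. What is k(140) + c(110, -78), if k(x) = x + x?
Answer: 1324578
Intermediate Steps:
c(A, l) = -102 + A*(-60 + A**2) (c(A, l) = (A**2 - 60)*A - 102 = (-60 + A**2)*A - 102 = A*(-60 + A**2) - 102 = -102 + A*(-60 + A**2))
k(x) = 2*x
k(140) + c(110, -78) = 2*140 + (-102 + 110**3 - 60*110) = 280 + (-102 + 1331000 - 6600) = 280 + 1324298 = 1324578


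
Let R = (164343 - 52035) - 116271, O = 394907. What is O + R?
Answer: 390944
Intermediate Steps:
R = -3963 (R = 112308 - 116271 = -3963)
O + R = 394907 - 3963 = 390944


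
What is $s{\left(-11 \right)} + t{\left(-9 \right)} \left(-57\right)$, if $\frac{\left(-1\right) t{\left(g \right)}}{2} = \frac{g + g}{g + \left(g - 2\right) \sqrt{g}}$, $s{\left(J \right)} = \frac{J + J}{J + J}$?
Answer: $\frac{1091}{65} - \frac{3762 i}{65} \approx 16.785 - 57.877 i$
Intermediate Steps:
$s{\left(J \right)} = 1$ ($s{\left(J \right)} = \frac{2 J}{2 J} = 2 J \frac{1}{2 J} = 1$)
$t{\left(g \right)} = - \frac{4 g}{g + \sqrt{g} \left(-2 + g\right)}$ ($t{\left(g \right)} = - 2 \frac{g + g}{g + \left(g - 2\right) \sqrt{g}} = - 2 \frac{2 g}{g + \left(-2 + g\right) \sqrt{g}} = - 2 \frac{2 g}{g + \sqrt{g} \left(-2 + g\right)} = - \frac{4 g}{g + \sqrt{g} \left(-2 + g\right)}$)
$s{\left(-11 \right)} + t{\left(-9 \right)} \left(-57\right) = 1 + \left(-4\right) \left(-9\right) \frac{1}{-9 + \left(-9\right)^{\frac{3}{2}} - 2 \sqrt{-9}} \left(-57\right) = 1 + \left(-4\right) \left(-9\right) \frac{1}{-9 - 27 i - 2 \cdot 3 i} \left(-57\right) = 1 + \left(-4\right) \left(-9\right) \frac{1}{-9 - 27 i - 6 i} \left(-57\right) = 1 + \left(-4\right) \left(-9\right) \frac{1}{-9 - 33 i} \left(-57\right) = 1 + \left(-4\right) \left(-9\right) \frac{-9 + 33 i}{1170} \left(-57\right) = 1 + \left(- \frac{18}{65} + \frac{66 i}{65}\right) \left(-57\right) = 1 + \left(\frac{1026}{65} - \frac{3762 i}{65}\right) = \frac{1091}{65} - \frac{3762 i}{65}$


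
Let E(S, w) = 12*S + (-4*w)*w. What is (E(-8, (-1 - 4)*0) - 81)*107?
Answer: -18939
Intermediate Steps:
E(S, w) = -4*w² + 12*S (E(S, w) = 12*S - 4*w² = -4*w² + 12*S)
(E(-8, (-1 - 4)*0) - 81)*107 = ((-4*((-1 - 4)*0)² + 12*(-8)) - 81)*107 = ((-4*(-5*0)² - 96) - 81)*107 = ((-4*0² - 96) - 81)*107 = ((-4*0 - 96) - 81)*107 = ((0 - 96) - 81)*107 = (-96 - 81)*107 = -177*107 = -18939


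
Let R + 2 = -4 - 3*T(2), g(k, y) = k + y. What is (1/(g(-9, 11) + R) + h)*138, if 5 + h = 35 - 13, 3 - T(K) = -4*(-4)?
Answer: 82248/35 ≈ 2349.9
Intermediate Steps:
T(K) = -13 (T(K) = 3 - (-4)*(-4) = 3 - 1*16 = 3 - 16 = -13)
R = 33 (R = -2 + (-4 - 3*(-13)) = -2 + (-4 + 39) = -2 + 35 = 33)
h = 17 (h = -5 + (35 - 13) = -5 + 22 = 17)
(1/(g(-9, 11) + R) + h)*138 = (1/((-9 + 11) + 33) + 17)*138 = (1/(2 + 33) + 17)*138 = (1/35 + 17)*138 = (596/35)*138 = 82248/35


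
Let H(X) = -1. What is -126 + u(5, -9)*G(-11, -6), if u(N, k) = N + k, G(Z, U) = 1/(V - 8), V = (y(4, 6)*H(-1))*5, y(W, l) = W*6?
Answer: -4031/32 ≈ -125.97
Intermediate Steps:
y(W, l) = 6*W
V = -120 (V = ((6*4)*(-1))*5 = (24*(-1))*5 = -24*5 = -120)
G(Z, U) = -1/128 (G(Z, U) = 1/(-120 - 8) = 1/(-128) = -1/128)
-126 + u(5, -9)*G(-11, -6) = -126 + (5 - 9)*(-1/128) = -126 - 4*(-1/128) = -126 + 1/32 = -4031/32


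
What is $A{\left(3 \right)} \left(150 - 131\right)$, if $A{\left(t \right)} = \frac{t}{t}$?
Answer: $19$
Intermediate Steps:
$A{\left(t \right)} = 1$
$A{\left(3 \right)} \left(150 - 131\right) = 1 \left(150 - 131\right) = 1 \cdot 19 = 19$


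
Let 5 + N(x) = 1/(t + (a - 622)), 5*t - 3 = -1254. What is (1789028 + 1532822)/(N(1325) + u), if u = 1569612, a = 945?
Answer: 1209153400/571336953 ≈ 2.1164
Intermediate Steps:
t = -1251/5 (t = ⅗ + (⅕)*(-1254) = ⅗ - 1254/5 = -1251/5 ≈ -250.20)
N(x) = -1815/364 (N(x) = -5 + 1/(-1251/5 + (945 - 622)) = -5 + 1/(-1251/5 + 323) = -5 + 1/(364/5) = -5 + 5/364 = -1815/364)
(1789028 + 1532822)/(N(1325) + u) = (1789028 + 1532822)/(-1815/364 + 1569612) = 3321850/(571336953/364) = 3321850*(364/571336953) = 1209153400/571336953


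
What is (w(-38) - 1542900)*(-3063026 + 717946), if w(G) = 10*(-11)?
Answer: 3618481890800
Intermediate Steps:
w(G) = -110
(w(-38) - 1542900)*(-3063026 + 717946) = (-110 - 1542900)*(-3063026 + 717946) = -1543010*(-2345080) = 3618481890800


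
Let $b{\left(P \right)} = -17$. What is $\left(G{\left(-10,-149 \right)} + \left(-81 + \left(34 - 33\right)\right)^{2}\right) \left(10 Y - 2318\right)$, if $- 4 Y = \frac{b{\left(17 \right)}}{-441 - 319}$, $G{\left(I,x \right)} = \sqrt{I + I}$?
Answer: $- \frac{281875600}{19} - \frac{704689 i \sqrt{5}}{152} \approx -1.4836 \cdot 10^{7} - 10367.0 i$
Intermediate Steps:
$G{\left(I,x \right)} = \sqrt{2} \sqrt{I}$ ($G{\left(I,x \right)} = \sqrt{2 I} = \sqrt{2} \sqrt{I}$)
$Y = - \frac{17}{3040}$ ($Y = - \frac{\left(-17\right) \frac{1}{-441 - 319}}{4} = - \frac{\left(-17\right) \frac{1}{-760}}{4} = - \frac{\left(-17\right) \left(- \frac{1}{760}\right)}{4} = \left(- \frac{1}{4}\right) \frac{17}{760} = - \frac{17}{3040} \approx -0.0055921$)
$\left(G{\left(-10,-149 \right)} + \left(-81 + \left(34 - 33\right)\right)^{2}\right) \left(10 Y - 2318\right) = \left(\sqrt{2} \sqrt{-10} + \left(-81 + \left(34 - 33\right)\right)^{2}\right) \left(10 \left(- \frac{17}{3040}\right) - 2318\right) = \left(\sqrt{2} i \sqrt{10} + \left(-81 + \left(34 - 33\right)\right)^{2}\right) \left(- \frac{17}{304} - 2318\right) = \left(2 i \sqrt{5} + \left(-81 + 1\right)^{2}\right) \left(- \frac{704689}{304}\right) = \left(2 i \sqrt{5} + \left(-80\right)^{2}\right) \left(- \frac{704689}{304}\right) = \left(2 i \sqrt{5} + 6400\right) \left(- \frac{704689}{304}\right) = \left(6400 + 2 i \sqrt{5}\right) \left(- \frac{704689}{304}\right) = - \frac{281875600}{19} - \frac{704689 i \sqrt{5}}{152}$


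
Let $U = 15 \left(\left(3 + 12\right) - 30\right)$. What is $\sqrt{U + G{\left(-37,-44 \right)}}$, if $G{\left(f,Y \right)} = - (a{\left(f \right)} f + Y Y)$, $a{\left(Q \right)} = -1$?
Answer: $i \sqrt{2198} \approx 46.883 i$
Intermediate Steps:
$U = -225$ ($U = 15 \left(15 - 30\right) = 15 \left(-15\right) = -225$)
$G{\left(f,Y \right)} = f - Y^{2}$ ($G{\left(f,Y \right)} = - (- f + Y Y) = - (- f + Y^{2}) = - (Y^{2} - f) = f - Y^{2}$)
$\sqrt{U + G{\left(-37,-44 \right)}} = \sqrt{-225 - 1973} = \sqrt{-2198} = i \sqrt{2198}$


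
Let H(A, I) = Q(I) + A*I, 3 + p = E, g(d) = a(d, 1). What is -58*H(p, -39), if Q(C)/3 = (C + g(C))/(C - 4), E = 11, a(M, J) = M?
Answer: 764556/43 ≈ 17780.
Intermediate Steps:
g(d) = d
p = 8 (p = -3 + 11 = 8)
Q(C) = 6*C/(-4 + C) (Q(C) = 3*((C + C)/(C - 4)) = 3*((2*C)/(-4 + C)) = 3*(2*C/(-4 + C)) = 6*C/(-4 + C))
H(A, I) = A*I + 6*I/(-4 + I) (H(A, I) = 6*I/(-4 + I) + A*I = A*I + 6*I/(-4 + I))
-58*H(p, -39) = -(-2262)*(6 + 8*(-4 - 39))/(-4 - 39) = -(-2262)*(6 + 8*(-43))/(-43) = -(-2262)*(-1)*(6 - 344)/43 = -(-2262)*(-1)*(-338)/43 = -58*(-13182/43) = 764556/43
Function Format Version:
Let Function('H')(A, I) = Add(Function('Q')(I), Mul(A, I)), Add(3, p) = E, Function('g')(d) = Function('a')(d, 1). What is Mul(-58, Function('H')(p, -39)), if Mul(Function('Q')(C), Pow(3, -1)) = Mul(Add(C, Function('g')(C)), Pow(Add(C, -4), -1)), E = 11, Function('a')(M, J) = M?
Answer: Rational(764556, 43) ≈ 17780.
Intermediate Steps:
Function('g')(d) = d
p = 8 (p = Add(-3, 11) = 8)
Function('Q')(C) = Mul(6, C, Pow(Add(-4, C), -1)) (Function('Q')(C) = Mul(3, Mul(Add(C, C), Pow(Add(C, -4), -1))) = Mul(3, Mul(Mul(2, C), Pow(Add(-4, C), -1))) = Mul(3, Mul(2, C, Pow(Add(-4, C), -1))) = Mul(6, C, Pow(Add(-4, C), -1)))
Function('H')(A, I) = Add(Mul(A, I), Mul(6, I, Pow(Add(-4, I), -1))) (Function('H')(A, I) = Add(Mul(6, I, Pow(Add(-4, I), -1)), Mul(A, I)) = Add(Mul(A, I), Mul(6, I, Pow(Add(-4, I), -1))))
Mul(-58, Function('H')(p, -39)) = Mul(-58, Mul(-39, Pow(Add(-4, -39), -1), Add(6, Mul(8, Add(-4, -39))))) = Mul(-58, Mul(-39, Pow(-43, -1), Add(6, Mul(8, -43)))) = Mul(-58, Mul(-39, Rational(-1, 43), Add(6, -344))) = Mul(-58, Mul(-39, Rational(-1, 43), -338)) = Mul(-58, Rational(-13182, 43)) = Rational(764556, 43)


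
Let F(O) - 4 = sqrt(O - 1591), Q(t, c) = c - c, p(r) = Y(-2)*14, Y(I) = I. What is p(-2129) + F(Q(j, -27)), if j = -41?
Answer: -24 + I*sqrt(1591) ≈ -24.0 + 39.887*I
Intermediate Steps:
p(r) = -28 (p(r) = -2*14 = -28)
Q(t, c) = 0
F(O) = 4 + sqrt(-1591 + O) (F(O) = 4 + sqrt(O - 1591) = 4 + sqrt(-1591 + O))
p(-2129) + F(Q(j, -27)) = -28 + (4 + sqrt(-1591 + 0)) = -28 + (4 + sqrt(-1591)) = -28 + (4 + I*sqrt(1591)) = -24 + I*sqrt(1591)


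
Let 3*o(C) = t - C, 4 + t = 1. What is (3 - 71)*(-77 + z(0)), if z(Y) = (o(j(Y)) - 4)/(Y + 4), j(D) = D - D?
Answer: 5321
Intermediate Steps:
t = -3 (t = -4 + 1 = -3)
j(D) = 0
o(C) = -1 - C/3 (o(C) = (-3 - C)/3 = -1 - C/3)
z(Y) = -5/(4 + Y) (z(Y) = ((-1 - ⅓*0) - 4)/(Y + 4) = ((-1 + 0) - 4)/(4 + Y) = (-1 - 4)/(4 + Y) = -5/(4 + Y))
(3 - 71)*(-77 + z(0)) = (3 - 71)*(-77 - 5/(4 + 0)) = -68*(-77 - 5/4) = -68*(-313/4) = 5321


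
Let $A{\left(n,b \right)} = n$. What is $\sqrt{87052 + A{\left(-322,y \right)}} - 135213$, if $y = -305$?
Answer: $-135213 + 7 \sqrt{1770} \approx -1.3492 \cdot 10^{5}$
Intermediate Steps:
$\sqrt{87052 + A{\left(-322,y \right)}} - 135213 = \sqrt{87052 - 322} - 135213 = \sqrt{86730} - 135213 = 7 \sqrt{1770} - 135213 = -135213 + 7 \sqrt{1770}$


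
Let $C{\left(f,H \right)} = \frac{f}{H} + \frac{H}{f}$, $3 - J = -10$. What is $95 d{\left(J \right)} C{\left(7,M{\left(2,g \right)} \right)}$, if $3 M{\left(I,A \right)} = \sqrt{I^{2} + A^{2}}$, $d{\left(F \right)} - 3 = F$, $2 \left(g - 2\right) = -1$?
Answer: $\frac{271928}{21} \approx 12949.0$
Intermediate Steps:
$g = \frac{3}{2}$ ($g = 2 + \frac{1}{2} \left(-1\right) = 2 - \frac{1}{2} = \frac{3}{2} \approx 1.5$)
$J = 13$ ($J = 3 - -10 = 3 + 10 = 13$)
$d{\left(F \right)} = 3 + F$
$M{\left(I,A \right)} = \frac{\sqrt{A^{2} + I^{2}}}{3}$ ($M{\left(I,A \right)} = \frac{\sqrt{I^{2} + A^{2}}}{3} = \frac{\sqrt{A^{2} + I^{2}}}{3}$)
$C{\left(f,H \right)} = \frac{H}{f} + \frac{f}{H}$
$95 d{\left(J \right)} C{\left(7,M{\left(2,g \right)} \right)} = 95 \left(3 + 13\right) \left(\frac{\frac{1}{3} \sqrt{\left(\frac{3}{2}\right)^{2} + 2^{2}}}{7} + \frac{7}{\frac{1}{3} \sqrt{\left(\frac{3}{2}\right)^{2} + 2^{2}}}\right) = 95 \cdot 16 \left(\frac{\sqrt{\frac{9}{4} + 4}}{3} \cdot \frac{1}{7} + \frac{7}{\frac{1}{3} \sqrt{\frac{9}{4} + 4}}\right) = 1520 \left(\frac{\sqrt{\frac{25}{4}}}{3} \cdot \frac{1}{7} + \frac{7}{\frac{1}{3} \sqrt{\frac{25}{4}}}\right) = 1520 \left(\frac{1}{3} \cdot \frac{5}{2} \cdot \frac{1}{7} + \frac{7}{\frac{1}{3} \cdot \frac{5}{2}}\right) = 1520 \left(\frac{5}{6} \cdot \frac{1}{7} + \frac{7}{\frac{5}{6}}\right) = 1520 \left(\frac{5}{42} + 7 \cdot \frac{6}{5}\right) = 1520 \left(\frac{5}{42} + \frac{42}{5}\right) = 1520 \cdot \frac{1789}{210} = \frac{271928}{21}$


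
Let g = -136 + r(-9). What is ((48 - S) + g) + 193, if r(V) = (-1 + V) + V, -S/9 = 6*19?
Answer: 1112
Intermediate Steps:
S = -1026 (S = -54*19 = -9*114 = -1026)
r(V) = -1 + 2*V
g = -155 (g = -136 + (-1 + 2*(-9)) = -136 + (-1 - 18) = -136 - 19 = -155)
((48 - S) + g) + 193 = ((48 - 1*(-1026)) - 155) + 193 = ((48 + 1026) - 155) + 193 = (1074 - 155) + 193 = 919 + 193 = 1112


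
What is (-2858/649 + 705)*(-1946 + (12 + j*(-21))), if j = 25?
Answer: -1118075333/649 ≈ -1.7228e+6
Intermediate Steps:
(-2858/649 + 705)*(-1946 + (12 + j*(-21))) = (-2858/649 + 705)*(-1946 + (12 + 25*(-21))) = (-2858*1/649 + 705)*(-1946 + (12 - 525)) = (-2858/649 + 705)*(-1946 - 513) = (454687/649)*(-2459) = -1118075333/649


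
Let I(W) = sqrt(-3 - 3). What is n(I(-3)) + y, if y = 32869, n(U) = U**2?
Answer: 32863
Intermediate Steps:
I(W) = I*sqrt(6) (I(W) = sqrt(-6) = I*sqrt(6))
n(I(-3)) + y = (I*sqrt(6))**2 + 32869 = -6 + 32869 = 32863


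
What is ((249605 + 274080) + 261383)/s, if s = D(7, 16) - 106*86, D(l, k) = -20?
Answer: -196267/2284 ≈ -85.931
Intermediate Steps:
s = -9136 (s = -20 - 106*86 = -20 - 9116 = -9136)
((249605 + 274080) + 261383)/s = ((249605 + 274080) + 261383)/(-9136) = (523685 + 261383)*(-1/9136) = 785068*(-1/9136) = -196267/2284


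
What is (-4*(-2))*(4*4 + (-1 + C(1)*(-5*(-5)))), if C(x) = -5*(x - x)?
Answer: 120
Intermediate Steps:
C(x) = 0 (C(x) = -5*0 = 0)
(-4*(-2))*(4*4 + (-1 + C(1)*(-5*(-5)))) = (-4*(-2))*(4*4 + (-1 + 0*(-5*(-5)))) = 8*(16 + (-1 + 0*25)) = 8*(16 + (-1 + 0)) = 8*(16 - 1) = 8*15 = 120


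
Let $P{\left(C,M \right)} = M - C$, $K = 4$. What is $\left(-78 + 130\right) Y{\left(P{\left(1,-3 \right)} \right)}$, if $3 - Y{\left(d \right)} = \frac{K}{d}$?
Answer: $208$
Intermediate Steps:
$Y{\left(d \right)} = 3 - \frac{4}{d}$
$\left(-78 + 130\right) Y{\left(P{\left(1,-3 \right)} \right)} = \left(-78 + 130\right) \left(3 - \frac{4}{-3 - 1}\right) = 52 \left(3 - \frac{4}{-3 - 1}\right) = 52 \left(3 - \frac{4}{-4}\right) = 52 \left(3 - -1\right) = 52 \left(3 + 1\right) = 52 \cdot 4 = 208$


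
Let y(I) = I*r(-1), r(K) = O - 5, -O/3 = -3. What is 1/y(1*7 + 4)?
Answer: 1/44 ≈ 0.022727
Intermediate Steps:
O = 9 (O = -3*(-3) = 9)
r(K) = 4 (r(K) = 9 - 5 = 4)
y(I) = 4*I (y(I) = I*4 = 4*I)
1/y(1*7 + 4) = 1/(4*(1*7 + 4)) = 1/(4*(7 + 4)) = 1/(4*11) = 1/44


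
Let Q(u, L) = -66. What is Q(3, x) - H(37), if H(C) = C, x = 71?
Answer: -103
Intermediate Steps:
Q(3, x) - H(37) = -66 - 1*37 = -66 - 37 = -103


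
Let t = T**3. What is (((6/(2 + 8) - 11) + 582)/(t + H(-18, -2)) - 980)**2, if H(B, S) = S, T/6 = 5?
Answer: 4374985213356241/4555575025 ≈ 9.6036e+5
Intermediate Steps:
T = 30 (T = 6*5 = 30)
t = 27000 (t = 30**3 = 27000)
(((6/(2 + 8) - 11) + 582)/(t + H(-18, -2)) - 980)**2 = (((6/(2 + 8) - 11) + 582)/(27000 - 2) - 980)**2 = (((6/10 - 11) + 582)/26998 - 980)**2 = (((6*(1/10) - 11) + 582)*(1/26998) - 980)**2 = (((3/5 - 11) + 582)*(1/26998) - 980)**2 = ((-52/5 + 582)*(1/26998) - 980)**2 = ((2858/5)*(1/26998) - 980)**2 = (1429/67495 - 980)**2 = (-66143671/67495)**2 = 4374985213356241/4555575025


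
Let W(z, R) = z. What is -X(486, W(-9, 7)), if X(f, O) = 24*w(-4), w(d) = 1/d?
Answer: 6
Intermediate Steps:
w(d) = 1/d
X(f, O) = -6 (X(f, O) = 24/(-4) = 24*(-1/4) = -6)
-X(486, W(-9, 7)) = -1*(-6) = 6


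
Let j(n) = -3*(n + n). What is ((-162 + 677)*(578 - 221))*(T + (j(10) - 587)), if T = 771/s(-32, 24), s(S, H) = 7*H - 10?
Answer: -18653009025/158 ≈ -1.1806e+8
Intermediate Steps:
s(S, H) = -10 + 7*H
j(n) = -6*n
T = 771/158 (T = 771/(-10 + 7*24) = 771/(-10 + 168) = 771/158 ≈ 4.8797)
((-162 + 677)*(578 - 221))*(T + (j(10) - 587)) = ((-162 + 677)*(578 - 221))*(771/158 + (-6*10 - 587)) = (515*357)*(771/158 + (-60 - 587)) = 183855*(771/158 - 647) = 183855*(-101455/158) = -18653009025/158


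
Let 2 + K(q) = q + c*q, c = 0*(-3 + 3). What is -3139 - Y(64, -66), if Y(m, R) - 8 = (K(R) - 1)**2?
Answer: -7908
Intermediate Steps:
c = 0 (c = 0*0 = 0)
K(q) = -2 + q (K(q) = -2 + (q + 0*q) = -2 + (q + 0) = -2 + q)
Y(m, R) = 8 + (-3 + R)**2 (Y(m, R) = 8 + ((-2 + R) - 1)**2 = 8 + (-3 + R)**2)
-3139 - Y(64, -66) = -3139 - (8 + (-3 - 66)**2) = -3139 - (8 + (-69)**2) = -3139 - (8 + 4761) = -3139 - 1*4769 = -3139 - 4769 = -7908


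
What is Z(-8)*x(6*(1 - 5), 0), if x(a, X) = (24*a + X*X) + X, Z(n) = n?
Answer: 4608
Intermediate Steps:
x(a, X) = X + X² + 24*a (x(a, X) = (24*a + X²) + X = (X² + 24*a) + X = X + X² + 24*a)
Z(-8)*x(6*(1 - 5), 0) = -8*(0 + 0² + 24*(6*(1 - 5))) = -8*(0 + 0 + 24*(6*(-4))) = -8*(0 + 0 + 24*(-24)) = -8*(0 + 0 - 576) = -8*(-576) = 4608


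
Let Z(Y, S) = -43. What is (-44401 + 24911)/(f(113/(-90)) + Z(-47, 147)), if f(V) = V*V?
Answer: 157869000/335531 ≈ 470.50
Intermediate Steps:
f(V) = V²
(-44401 + 24911)/(f(113/(-90)) + Z(-47, 147)) = (-44401 + 24911)/((113/(-90))² - 43) = -19490/((113*(-1/90))² - 43) = -19490/((-113/90)² - 43) = -19490/(12769/8100 - 43) = -19490/(-335531/8100) = -19490*(-8100/335531) = 157869000/335531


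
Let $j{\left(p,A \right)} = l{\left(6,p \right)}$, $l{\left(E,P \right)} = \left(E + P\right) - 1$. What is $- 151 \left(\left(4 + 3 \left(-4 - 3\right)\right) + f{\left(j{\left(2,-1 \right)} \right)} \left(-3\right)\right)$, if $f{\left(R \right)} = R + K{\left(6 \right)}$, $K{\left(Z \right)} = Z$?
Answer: $8456$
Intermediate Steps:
$l{\left(E,P \right)} = -1 + E + P$
$j{\left(p,A \right)} = 5 + p$ ($j{\left(p,A \right)} = -1 + 6 + p = 5 + p$)
$f{\left(R \right)} = 6 + R$ ($f{\left(R \right)} = R + 6 = 6 + R$)
$- 151 \left(\left(4 + 3 \left(-4 - 3\right)\right) + f{\left(j{\left(2,-1 \right)} \right)} \left(-3\right)\right) = - 151 \left(\left(4 + 3 \left(-4 - 3\right)\right) + \left(6 + \left(5 + 2\right)\right) \left(-3\right)\right) = - 151 \left(\left(4 + 3 \left(-7\right)\right) + \left(6 + 7\right) \left(-3\right)\right) = - 151 \left(\left(4 - 21\right) + 13 \left(-3\right)\right) = - 151 \left(-17 - 39\right) = \left(-151\right) \left(-56\right) = 8456$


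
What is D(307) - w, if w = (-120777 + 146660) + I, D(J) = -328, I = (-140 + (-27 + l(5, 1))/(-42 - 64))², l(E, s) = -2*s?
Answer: -513872517/11236 ≈ -45735.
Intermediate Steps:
I = 219365721/11236 (I = (-140 + (-27 - 2*1)/(-42 - 64))² = (-140 + (-27 - 2)/(-106))² = (-140 - 29*(-1/106))² = (-140 + 29/106)² = (-14811/106)² = 219365721/11236 ≈ 19523.)
w = 510187109/11236 (w = (-120777 + 146660) + 219365721/11236 = 25883 + 219365721/11236 = 510187109/11236 ≈ 45407.)
D(307) - w = -328 - 1*510187109/11236 = -328 - 510187109/11236 = -513872517/11236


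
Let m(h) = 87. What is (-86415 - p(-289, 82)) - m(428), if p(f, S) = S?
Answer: -86584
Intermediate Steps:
(-86415 - p(-289, 82)) - m(428) = (-86415 - 1*82) - 1*87 = (-86415 - 82) - 87 = -86497 - 87 = -86584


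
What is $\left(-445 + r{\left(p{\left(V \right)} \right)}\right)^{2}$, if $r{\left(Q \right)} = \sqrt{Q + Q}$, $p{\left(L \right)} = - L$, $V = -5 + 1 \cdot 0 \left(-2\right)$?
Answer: $\left(445 - \sqrt{10}\right)^{2} \approx 1.9522 \cdot 10^{5}$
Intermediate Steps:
$V = -5$ ($V = -5 + 0 \left(-2\right) = -5 + 0 = -5$)
$r{\left(Q \right)} = \sqrt{2} \sqrt{Q}$ ($r{\left(Q \right)} = \sqrt{2 Q} = \sqrt{2} \sqrt{Q}$)
$\left(-445 + r{\left(p{\left(V \right)} \right)}\right)^{2} = \left(-445 + \sqrt{2} \sqrt{\left(-1\right) \left(-5\right)}\right)^{2} = \left(-445 + \sqrt{2} \sqrt{5}\right)^{2} = \left(-445 + \sqrt{10}\right)^{2}$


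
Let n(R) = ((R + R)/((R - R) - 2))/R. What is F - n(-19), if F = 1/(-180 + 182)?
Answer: 3/2 ≈ 1.5000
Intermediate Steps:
F = 1/2 ≈ 0.50000
n(R) = -1 (n(R) = ((2*R)/(0 - 2))/R = ((2*R)/(-2))/R = ((2*R)*(-1/2))/R = (-R)/R = -1)
F - n(-19) = 1/2 - 1*(-1) = 1/2 + 1 = 3/2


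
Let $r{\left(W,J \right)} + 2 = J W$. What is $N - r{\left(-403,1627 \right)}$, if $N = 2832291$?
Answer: $3487974$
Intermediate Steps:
$r{\left(W,J \right)} = -2 + J W$
$N - r{\left(-403,1627 \right)} = 2832291 - \left(-2 + 1627 \left(-403\right)\right) = 2832291 - \left(-2 - 655681\right) = 2832291 - -655683 = 2832291 + 655683 = 3487974$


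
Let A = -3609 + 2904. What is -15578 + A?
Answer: -16283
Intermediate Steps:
A = -705
-15578 + A = -15578 - 705 = -16283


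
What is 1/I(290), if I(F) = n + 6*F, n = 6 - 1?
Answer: 1/1745 ≈ 0.00057307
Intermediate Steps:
n = 5
I(F) = 5 + 6*F
1/I(290) = 1/(5 + 6*290) = 1/(5 + 1740) = 1/1745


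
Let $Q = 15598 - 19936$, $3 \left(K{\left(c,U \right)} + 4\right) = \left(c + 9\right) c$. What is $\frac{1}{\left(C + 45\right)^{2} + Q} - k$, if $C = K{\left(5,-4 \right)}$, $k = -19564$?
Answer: $\frac{35078243}{1793} \approx 19564.0$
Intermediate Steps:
$K{\left(c,U \right)} = -4 + \frac{c \left(9 + c\right)}{3}$ ($K{\left(c,U \right)} = -4 + \frac{\left(c + 9\right) c}{3} = -4 + \frac{\left(9 + c\right) c}{3} = -4 + \frac{c \left(9 + c\right)}{3}$)
$Q = -4338$ ($Q = 15598 - 19936 = -4338$)
$C = \frac{58}{3}$ ($C = -4 + 3 \cdot 5 + \frac{5^{2}}{3} = -4 + 15 + \frac{1}{3} \cdot 25 = -4 + 15 + \frac{25}{3} = \frac{58}{3} \approx 19.333$)
$\frac{1}{\left(C + 45\right)^{2} + Q} - k = \frac{1}{\left(\frac{58}{3} + 45\right)^{2} - 4338} - -19564 = \frac{1}{\left(\frac{193}{3}\right)^{2} - 4338} + 19564 = \frac{1}{\frac{37249}{9} - 4338} + 19564 = \frac{1}{- \frac{1793}{9}} + 19564 = - \frac{9}{1793} + 19564 = \frac{35078243}{1793}$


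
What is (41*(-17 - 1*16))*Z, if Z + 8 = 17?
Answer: -12177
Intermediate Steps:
Z = 9 (Z = -8 + 17 = 9)
(41*(-17 - 1*16))*Z = (41*(-17 - 1*16))*9 = (41*(-17 - 16))*9 = (41*(-33))*9 = -1353*9 = -12177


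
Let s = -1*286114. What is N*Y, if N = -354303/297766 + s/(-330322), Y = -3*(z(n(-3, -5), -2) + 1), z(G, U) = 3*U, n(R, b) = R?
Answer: -238792906815/49179330326 ≈ -4.8556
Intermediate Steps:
Y = 15 (Y = -3*(3*(-2) + 1) = -3*(-6 + 1) = -3*(-5) = 15)
s = -286114
N = -15919527121/49179330326 (N = -354303/297766 - 286114/(-330322) = -354303*1/297766 - 286114*(-1/330322) = -354303/297766 + 143057/165161 = -15919527121/49179330326 ≈ -0.32370)
N*Y = -15919527121/49179330326*15 = -238792906815/49179330326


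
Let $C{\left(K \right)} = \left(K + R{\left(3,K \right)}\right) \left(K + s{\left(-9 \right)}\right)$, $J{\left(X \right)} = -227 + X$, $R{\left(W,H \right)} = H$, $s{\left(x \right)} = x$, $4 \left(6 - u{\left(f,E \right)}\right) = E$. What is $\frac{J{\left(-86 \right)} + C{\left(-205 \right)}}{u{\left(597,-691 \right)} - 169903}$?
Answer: $- \frac{349708}{678897} \approx -0.51511$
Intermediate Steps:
$u{\left(f,E \right)} = 6 - \frac{E}{4}$
$C{\left(K \right)} = 2 K \left(-9 + K\right)$ ($C{\left(K \right)} = \left(K + K\right) \left(K - 9\right) = 2 K \left(-9 + K\right)$)
$\frac{J{\left(-86 \right)} + C{\left(-205 \right)}}{u{\left(597,-691 \right)} - 169903} = \frac{\left(-227 - 86\right) + 2 \left(-205\right) \left(-9 - 205\right)}{\left(6 - - \frac{691}{4}\right) - 169903} = \frac{-313 + 2 \left(-205\right) \left(-214\right)}{\left(6 + \frac{691}{4}\right) - 169903} = \frac{-313 + 87740}{\frac{715}{4} - 169903} = \frac{87427}{- \frac{678897}{4}} = 87427 \left(- \frac{4}{678897}\right) = - \frac{349708}{678897}$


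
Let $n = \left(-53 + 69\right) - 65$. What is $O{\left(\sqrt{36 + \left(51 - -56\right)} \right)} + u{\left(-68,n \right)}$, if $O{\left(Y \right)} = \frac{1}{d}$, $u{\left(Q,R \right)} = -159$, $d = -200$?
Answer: $- \frac{31801}{200} \approx -159.0$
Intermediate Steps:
$n = -49$ ($n = 16 - 65 = -49$)
$O{\left(Y \right)} = - \frac{1}{200}$ ($O{\left(Y \right)} = \frac{1}{-200} = - \frac{1}{200}$)
$O{\left(\sqrt{36 + \left(51 - -56\right)} \right)} + u{\left(-68,n \right)} = - \frac{1}{200} - 159 = - \frac{31801}{200}$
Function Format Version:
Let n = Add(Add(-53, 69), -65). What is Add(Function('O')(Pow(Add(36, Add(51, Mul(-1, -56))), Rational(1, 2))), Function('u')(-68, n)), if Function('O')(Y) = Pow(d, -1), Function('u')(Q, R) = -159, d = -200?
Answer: Rational(-31801, 200) ≈ -159.00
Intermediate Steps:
n = -49 (n = Add(16, -65) = -49)
Function('O')(Y) = Rational(-1, 200) (Function('O')(Y) = Pow(-200, -1) = Rational(-1, 200))
Add(Function('O')(Pow(Add(36, Add(51, Mul(-1, -56))), Rational(1, 2))), Function('u')(-68, n)) = Add(Rational(-1, 200), -159) = Rational(-31801, 200)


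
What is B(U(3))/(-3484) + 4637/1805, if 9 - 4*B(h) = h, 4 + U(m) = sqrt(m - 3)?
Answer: 4969059/1934960 ≈ 2.5680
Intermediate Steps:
U(m) = -4 + sqrt(-3 + m) (U(m) = -4 + sqrt(m - 3) = -4 + sqrt(-3 + m))
B(h) = 9/4 - h/4
B(U(3))/(-3484) + 4637/1805 = (9/4 - (-4 + sqrt(-3 + 3))/4)/(-3484) + 4637/1805 = (9/4 - (-4 + sqrt(0))/4)*(-1/3484) + 4637*(1/1805) = (9/4 - (-4 + 0)/4)*(-1/3484) + 4637/1805 = (9/4 - 1/4*(-4))*(-1/3484) + 4637/1805 = (9/4 + 1)*(-1/3484) + 4637/1805 = (13/4)*(-1/3484) + 4637/1805 = -1/1072 + 4637/1805 = 4969059/1934960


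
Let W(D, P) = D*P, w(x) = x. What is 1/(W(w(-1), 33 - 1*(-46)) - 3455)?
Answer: -1/3534 ≈ -0.00028297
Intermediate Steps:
1/(W(w(-1), 33 - 1*(-46)) - 3455) = 1/(-(33 - 1*(-46)) - 3455) = 1/(-(33 + 46) - 3455) = 1/(-1*79 - 3455) = 1/(-79 - 3455) = 1/(-3534) = -1/3534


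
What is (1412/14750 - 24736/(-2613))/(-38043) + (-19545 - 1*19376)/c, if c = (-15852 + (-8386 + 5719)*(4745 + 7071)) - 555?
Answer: 7574591946228121/7705032699995704125 ≈ 0.00098307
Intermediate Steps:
c = -31529679 (c = (-15852 - 2667*11816) - 555 = (-15852 - 31513272) - 555 = -31529124 - 555 = -31529679)
(1412/14750 - 24736/(-2613))/(-38043) + (-19545 - 1*19376)/c = (1412/14750 - 24736/(-2613))/(-38043) + (-19545 - 1*19376)/(-31529679) = (1412*(1/14750) - 24736*(-1/2613))*(-1/38043) + (-19545 - 19376)*(-1/31529679) = (706/7375 + 24736/2613)*(-1/38043) - 38921*(-1/31529679) = (184272778/19270875)*(-1/38043) + 38921/31529679 = -184272778/733121897625 + 38921/31529679 = 7574591946228121/7705032699995704125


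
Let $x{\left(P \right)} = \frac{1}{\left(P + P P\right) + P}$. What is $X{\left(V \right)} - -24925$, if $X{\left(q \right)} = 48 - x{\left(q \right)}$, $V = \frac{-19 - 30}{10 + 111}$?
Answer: $\frac{236184302}{9457} \approx 24975.0$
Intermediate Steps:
$x{\left(P \right)} = \frac{1}{P^{2} + 2 P}$ ($x{\left(P \right)} = \frac{1}{\left(P + P^{2}\right) + P} = \frac{1}{P^{2} + 2 P}$)
$V = - \frac{49}{121} \approx -0.40496$
$X{\left(q \right)} = 48 - \frac{1}{q \left(2 + q\right)}$
$X{\left(V \right)} - -24925 = \left(48 - \frac{1}{\left(- \frac{49}{121}\right) \left(2 - \frac{49}{121}\right)}\right) - -24925 = \left(48 - - \frac{121}{49 \cdot \frac{193}{121}}\right) + 24925 = \left(48 - \left(- \frac{121}{49}\right) \frac{121}{193}\right) + 24925 = \left(48 + \frac{14641}{9457}\right) + 24925 = \frac{468577}{9457} + 24925 = \frac{236184302}{9457}$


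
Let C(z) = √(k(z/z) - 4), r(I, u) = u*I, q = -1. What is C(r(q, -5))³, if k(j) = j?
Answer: -3*I*√3 ≈ -5.1962*I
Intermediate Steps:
r(I, u) = I*u
C(z) = I*√3 (C(z) = √(z/z - 4) = √(1 - 4) = √(-3) = I*√3)
C(r(q, -5))³ = (I*√3)³ = -3*I*√3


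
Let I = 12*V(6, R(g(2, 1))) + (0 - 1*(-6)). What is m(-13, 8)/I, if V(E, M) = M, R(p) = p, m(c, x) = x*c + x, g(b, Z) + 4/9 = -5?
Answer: 144/89 ≈ 1.6180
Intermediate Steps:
g(b, Z) = -49/9 (g(b, Z) = -4/9 - 5 = -49/9)
m(c, x) = x + c*x (m(c, x) = c*x + x = x + c*x)
I = -178/3 (I = 12*(-49/9) + (0 - 1*(-6)) = -196/3 + (0 + 6) = -196/3 + 6 = -178/3 ≈ -59.333)
m(-13, 8)/I = (8*(1 - 13))/(-178/3) = (8*(-12))*(-3/178) = -96*(-3/178) = 144/89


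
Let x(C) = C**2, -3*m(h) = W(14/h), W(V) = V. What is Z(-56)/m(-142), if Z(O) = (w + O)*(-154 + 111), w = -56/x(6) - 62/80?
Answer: 64109947/840 ≈ 76321.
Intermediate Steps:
m(h) = -14/(3*h)
w = -839/360 (w = -56/(6**2) - 62/80 = -56/36 - 62*1/80 = -56*1/36 - 31/40 = -14/9 - 31/40 = -839/360 ≈ -2.3306)
Z(O) = 36077/360 - 43*O (Z(O) = (-839/360 + O)*(-154 + 111) = (-839/360 + O)*(-43) = 36077/360 - 43*O)
Z(-56)/m(-142) = (36077/360 - 43*(-56))/((-14/3/(-142))) = (36077/360 + 2408)/((-14/3*(-1/142))) = 902957/(360*(7/213)) = (902957/360)*(213/7) = 64109947/840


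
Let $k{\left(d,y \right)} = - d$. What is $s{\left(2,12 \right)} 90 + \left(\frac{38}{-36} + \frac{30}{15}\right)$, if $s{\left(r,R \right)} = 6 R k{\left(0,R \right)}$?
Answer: $\frac{17}{18} \approx 0.94444$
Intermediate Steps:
$s{\left(r,R \right)} = 0$ ($s{\left(r,R \right)} = 6 R \left(\left(-1\right) 0\right) = 6 R 0 = 0$)
$s{\left(2,12 \right)} 90 + \left(\frac{38}{-36} + \frac{30}{15}\right) = 0 \cdot 90 + \left(\frac{38}{-36} + \frac{30}{15}\right) = 0 + \left(38 \left(- \frac{1}{36}\right) + 30 \cdot \frac{1}{15}\right) = 0 + \left(- \frac{19}{18} + 2\right) = 0 + \frac{17}{18} = \frac{17}{18}$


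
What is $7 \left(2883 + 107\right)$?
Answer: $20930$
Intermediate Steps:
$7 \left(2883 + 107\right) = 7 \cdot 2990 = 20930$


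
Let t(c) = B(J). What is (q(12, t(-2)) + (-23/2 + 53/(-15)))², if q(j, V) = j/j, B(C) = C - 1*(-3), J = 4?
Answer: 177241/900 ≈ 196.93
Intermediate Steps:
B(C) = 3 + C (B(C) = C + 3 = 3 + C)
t(c) = 7 (t(c) = 3 + 4 = 7)
q(j, V) = 1
(q(12, t(-2)) + (-23/2 + 53/(-15)))² = (1 + (-23/2 + 53/(-15)))² = (1 + (-23*½ + 53*(-1/15)))² = (1 + (-23/2 - 53/15))² = (1 - 451/30)² = (-421/30)² = 177241/900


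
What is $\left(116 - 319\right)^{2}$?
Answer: $41209$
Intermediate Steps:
$\left(116 - 319\right)^{2} = \left(-203\right)^{2} = 41209$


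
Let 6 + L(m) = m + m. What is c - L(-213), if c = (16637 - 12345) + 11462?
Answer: 16186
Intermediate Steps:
L(m) = -6 + 2*m (L(m) = -6 + (m + m) = -6 + 2*m)
c = 15754 (c = 4292 + 11462 = 15754)
c - L(-213) = 15754 - (-6 + 2*(-213)) = 15754 - (-6 - 426) = 15754 - 1*(-432) = 15754 + 432 = 16186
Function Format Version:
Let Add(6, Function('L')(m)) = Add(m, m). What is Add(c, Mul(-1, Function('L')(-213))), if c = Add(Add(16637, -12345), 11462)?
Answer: 16186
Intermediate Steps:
Function('L')(m) = Add(-6, Mul(2, m)) (Function('L')(m) = Add(-6, Add(m, m)) = Add(-6, Mul(2, m)))
c = 15754 (c = Add(4292, 11462) = 15754)
Add(c, Mul(-1, Function('L')(-213))) = Add(15754, Mul(-1, Add(-6, Mul(2, -213)))) = Add(15754, Mul(-1, Add(-6, -426))) = Add(15754, Mul(-1, -432)) = Add(15754, 432) = 16186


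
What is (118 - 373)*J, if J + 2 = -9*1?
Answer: 2805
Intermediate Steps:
J = -11 (J = -2 - 9*1 = -2 - 9 = -11)
(118 - 373)*J = (118 - 373)*(-11) = -255*(-11) = 2805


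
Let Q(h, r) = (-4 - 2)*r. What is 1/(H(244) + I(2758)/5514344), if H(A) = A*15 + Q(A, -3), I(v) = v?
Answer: 2757172/10140879995 ≈ 0.00027189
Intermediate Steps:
Q(h, r) = -6*r
H(A) = 18 + 15*A (H(A) = A*15 - 6*(-3) = 15*A + 18 = 18 + 15*A)
1/(H(244) + I(2758)/5514344) = 1/((18 + 15*244) + 2758/5514344) = 1/((18 + 3660) + 2758*(1/5514344)) = 1/(3678 + 1379/2757172) = 1/(10140879995/2757172) = 2757172/10140879995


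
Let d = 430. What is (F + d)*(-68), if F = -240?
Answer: -12920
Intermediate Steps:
(F + d)*(-68) = (-240 + 430)*(-68) = 190*(-68) = -12920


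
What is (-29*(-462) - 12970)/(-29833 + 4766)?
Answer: -428/25067 ≈ -0.017074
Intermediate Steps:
(-29*(-462) - 12970)/(-29833 + 4766) = (13398 - 12970)/(-25067) = 428*(-1/25067) = -428/25067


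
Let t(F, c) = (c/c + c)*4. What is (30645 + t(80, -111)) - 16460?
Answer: 13745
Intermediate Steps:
t(F, c) = 4 + 4*c (t(F, c) = (1 + c)*4 = 4 + 4*c)
(30645 + t(80, -111)) - 16460 = (30645 + (4 + 4*(-111))) - 16460 = (30645 + (4 - 444)) - 16460 = (30645 - 440) - 16460 = 30205 - 16460 = 13745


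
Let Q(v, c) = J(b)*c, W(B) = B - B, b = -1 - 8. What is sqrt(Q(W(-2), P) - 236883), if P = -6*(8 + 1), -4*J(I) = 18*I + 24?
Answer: I*sqrt(238746) ≈ 488.62*I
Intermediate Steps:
b = -9
W(B) = 0
J(I) = -6 - 9*I/2 (J(I) = -(18*I + 24)/4 = -(24 + 18*I)/4 = -6 - 9*I/2)
P = -54 (P = -6*9 = -54)
Q(v, c) = 69*c/2 (Q(v, c) = (-6 - 9/2*(-9))*c = (-6 + 81/2)*c = 69*c/2)
sqrt(Q(W(-2), P) - 236883) = sqrt((69/2)*(-54) - 236883) = sqrt(-1863 - 236883) = sqrt(-238746) = I*sqrt(238746)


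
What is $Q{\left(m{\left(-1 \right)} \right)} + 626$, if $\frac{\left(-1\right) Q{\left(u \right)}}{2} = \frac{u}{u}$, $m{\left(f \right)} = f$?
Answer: $624$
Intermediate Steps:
$Q{\left(u \right)} = -2$ ($Q{\left(u \right)} = - 2 \frac{u}{u} = \left(-2\right) 1 = -2$)
$Q{\left(m{\left(-1 \right)} \right)} + 626 = -2 + 626 = 624$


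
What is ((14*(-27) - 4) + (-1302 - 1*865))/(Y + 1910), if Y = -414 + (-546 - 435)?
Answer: -2549/515 ≈ -4.9495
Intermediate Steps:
Y = -1395 (Y = -414 - 981 = -1395)
((14*(-27) - 4) + (-1302 - 1*865))/(Y + 1910) = ((14*(-27) - 4) + (-1302 - 1*865))/(-1395 + 1910) = ((-378 - 4) + (-1302 - 865))/515 = (-382 - 2167)*(1/515) = -2549*1/515 = -2549/515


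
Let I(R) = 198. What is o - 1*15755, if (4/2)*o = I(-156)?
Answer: -15656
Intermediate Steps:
o = 99 (o = (1/2)*198 = 99)
o - 1*15755 = 99 - 1*15755 = 99 - 15755 = -15656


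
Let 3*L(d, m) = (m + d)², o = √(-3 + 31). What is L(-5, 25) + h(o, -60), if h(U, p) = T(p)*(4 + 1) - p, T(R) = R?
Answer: -320/3 ≈ -106.67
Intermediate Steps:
o = 2*√7 (o = √28 = 2*√7 ≈ 5.2915)
L(d, m) = (d + m)²/3 (L(d, m) = (m + d)²/3 = (d + m)²/3)
h(U, p) = 4*p (h(U, p) = p*(4 + 1) - p = p*5 - p = 5*p - p = 4*p)
L(-5, 25) + h(o, -60) = (-5 + 25)²/3 + 4*(-60) = (⅓)*20² - 240 = (⅓)*400 - 240 = 400/3 - 240 = -320/3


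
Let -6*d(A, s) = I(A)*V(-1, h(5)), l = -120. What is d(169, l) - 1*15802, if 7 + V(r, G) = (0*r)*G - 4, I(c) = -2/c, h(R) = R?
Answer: -8011625/507 ≈ -15802.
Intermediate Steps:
V(r, G) = -11 (V(r, G) = -7 + ((0*r)*G - 4) = -7 + (0*G - 4) = -7 + (0 - 4) = -7 - 4 = -11)
d(A, s) = -11/(3*A) (d(A, s) = -(-2/A)*(-11)/6 = -11/(3*A))
d(169, l) - 1*15802 = -11/3/169 - 1*15802 = -11/3*1/169 - 15802 = -11/507 - 15802 = -8011625/507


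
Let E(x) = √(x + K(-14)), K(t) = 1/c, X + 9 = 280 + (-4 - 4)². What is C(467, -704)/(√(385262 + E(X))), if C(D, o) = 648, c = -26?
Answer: 648*√26/√(10016812 + √226434) ≈ 1.0440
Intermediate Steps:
X = 335 (X = -9 + (280 + (-4 - 4)²) = -9 + (280 + (-8)²) = -9 + (280 + 64) = -9 + 344 = 335)
K(t) = -1/26 (K(t) = 1/(-26) = -1/26)
E(x) = √(-1/26 + x) (E(x) = √(x - 1/26) = √(-1/26 + x))
C(467, -704)/(√(385262 + E(X))) = 648/(√(385262 + √(-26 + 676*335)/26)) = 648/(√(385262 + √(-26 + 226460)/26)) = 648/(√(385262 + √226434/26)) = 648/√(385262 + √226434/26)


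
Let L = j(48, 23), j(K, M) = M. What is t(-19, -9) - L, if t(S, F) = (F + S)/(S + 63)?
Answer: -260/11 ≈ -23.636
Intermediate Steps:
t(S, F) = (F + S)/(63 + S)
L = 23
t(-19, -9) - L = (-9 - 19)/(63 - 19) - 1*23 = -28/44 - 23 = (1/44)*(-28) - 23 = -7/11 - 23 = -260/11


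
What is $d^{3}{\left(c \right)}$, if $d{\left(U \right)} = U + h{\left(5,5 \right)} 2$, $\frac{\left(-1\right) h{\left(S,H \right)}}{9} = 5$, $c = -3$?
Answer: $-804357$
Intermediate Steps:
$h{\left(S,H \right)} = -45$ ($h{\left(S,H \right)} = \left(-9\right) 5 = -45$)
$d{\left(U \right)} = -90 + U$ ($d{\left(U \right)} = U - 90 = -90 + U$)
$d^{3}{\left(c \right)} = \left(-90 - 3\right)^{3} = \left(-93\right)^{3} = -804357$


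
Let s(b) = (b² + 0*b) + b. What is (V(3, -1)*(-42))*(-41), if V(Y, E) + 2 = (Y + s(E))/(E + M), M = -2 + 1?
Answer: -6027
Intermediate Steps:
s(b) = b + b² (s(b) = (b² + 0) + b = b² + b = b + b²)
M = -1
V(Y, E) = -2 + (Y + E*(1 + E))/(-1 + E) (V(Y, E) = -2 + (Y + E*(1 + E))/(E - 1) = -2 + (Y + E*(1 + E))/(-1 + E))
(V(3, -1)*(-42))*(-41) = (((2 + 3 + (-1)² - 1*(-1))/(-1 - 1))*(-42))*(-41) = (((2 + 3 + 1 + 1)/(-2))*(-42))*(-41) = (-½*7*(-42))*(-41) = -7/2*(-42)*(-41) = 147*(-41) = -6027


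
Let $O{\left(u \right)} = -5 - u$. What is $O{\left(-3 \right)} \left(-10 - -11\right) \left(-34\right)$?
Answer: $68$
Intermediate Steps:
$O{\left(-3 \right)} \left(-10 - -11\right) \left(-34\right) = \left(-5 - -3\right) \left(-10 - -11\right) \left(-34\right) = \left(-5 + 3\right) \left(-10 + 11\right) \left(-34\right) = \left(-2\right) 1 \left(-34\right) = \left(-2\right) \left(-34\right) = 68$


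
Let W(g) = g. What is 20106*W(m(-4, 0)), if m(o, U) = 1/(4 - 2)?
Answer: 10053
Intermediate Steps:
m(o, U) = ½ (m(o, U) = 1/2 = ½)
20106*W(m(-4, 0)) = 20106*(½) = 10053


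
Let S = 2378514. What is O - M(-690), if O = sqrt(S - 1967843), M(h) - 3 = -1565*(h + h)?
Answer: -2159703 + sqrt(410671) ≈ -2.1591e+6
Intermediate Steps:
M(h) = 3 - 3130*h (M(h) = 3 - 1565*(h + h) = 3 - 3130*h)
O = sqrt(410671) (O = sqrt(2378514 - 1967843) = sqrt(410671) ≈ 640.84)
O - M(-690) = sqrt(410671) - (3 - 3130*(-690)) = sqrt(410671) - (3 + 2159700) = sqrt(410671) - 1*2159703 = sqrt(410671) - 2159703 = -2159703 + sqrt(410671)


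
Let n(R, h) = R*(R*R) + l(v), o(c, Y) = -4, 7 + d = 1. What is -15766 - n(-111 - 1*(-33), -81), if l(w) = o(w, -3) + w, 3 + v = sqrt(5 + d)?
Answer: 458793 - I ≈ 4.5879e+5 - 1.0*I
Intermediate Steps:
d = -6 (d = -7 + 1 = -6)
v = -3 + I (v = -3 + sqrt(5 - 6) = -3 + sqrt(-1) = -3 + I ≈ -3.0 + 1.0*I)
l(w) = -4 + w
n(R, h) = -7 + I + R**3 (n(R, h) = R*(R*R) + (-4 + (-3 + I)) = R*R**2 + (-7 + I) = R**3 + (-7 + I) = -7 + I + R**3)
-15766 - n(-111 - 1*(-33), -81) = -15766 - (-7 + I + (-111 - 1*(-33))**3) = -15766 - (-7 + I + (-111 + 33)**3) = -15766 - (-7 + I + (-78)**3) = -15766 - (-7 + I - 474552) = -15766 - (-474559 + I) = -15766 + (474559 - I) = 458793 - I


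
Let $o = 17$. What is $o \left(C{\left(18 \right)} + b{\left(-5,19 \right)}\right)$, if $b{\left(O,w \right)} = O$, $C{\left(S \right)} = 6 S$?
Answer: $1751$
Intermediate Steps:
$o \left(C{\left(18 \right)} + b{\left(-5,19 \right)}\right) = 17 \left(6 \cdot 18 - 5\right) = 17 \left(108 - 5\right) = 17 \cdot 103 = 1751$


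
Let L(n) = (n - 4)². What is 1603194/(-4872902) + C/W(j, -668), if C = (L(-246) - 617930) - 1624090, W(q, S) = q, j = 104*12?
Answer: -165977939893/95021589 ≈ -1746.7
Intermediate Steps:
j = 1248
L(n) = (-4 + n)²
C = -2179520 (C = ((-4 - 246)² - 617930) - 1624090 = ((-250)² - 617930) - 1624090 = (62500 - 617930) - 1624090 = -555430 - 1624090 = -2179520)
1603194/(-4872902) + C/W(j, -668) = 1603194/(-4872902) - 2179520/1248 = 1603194*(-1/4872902) - 2179520*1/1248 = -801597/2436451 - 68110/39 = -165977939893/95021589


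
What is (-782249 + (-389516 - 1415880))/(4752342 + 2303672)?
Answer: -2587645/7056014 ≈ -0.36673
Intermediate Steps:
(-782249 + (-389516 - 1415880))/(4752342 + 2303672) = (-782249 - 1805396)/7056014 = -2587645*1/7056014 = -2587645/7056014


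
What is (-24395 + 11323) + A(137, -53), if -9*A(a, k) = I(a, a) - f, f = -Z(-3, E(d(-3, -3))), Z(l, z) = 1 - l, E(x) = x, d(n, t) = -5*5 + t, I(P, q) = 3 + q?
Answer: -13088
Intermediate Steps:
d(n, t) = -25 + t
f = -4 (f = -(1 - 1*(-3)) = -(1 + 3) = -1*4 = -4)
A(a, k) = -7/9 - a/9 (A(a, k) = -((3 + a) - 1*(-4))/9 = -((3 + a) + 4)/9 = -(7 + a)/9 = -7/9 - a/9)
(-24395 + 11323) + A(137, -53) = (-24395 + 11323) + (-7/9 - 1/9*137) = -13072 + (-7/9 - 137/9) = -13072 - 16 = -13088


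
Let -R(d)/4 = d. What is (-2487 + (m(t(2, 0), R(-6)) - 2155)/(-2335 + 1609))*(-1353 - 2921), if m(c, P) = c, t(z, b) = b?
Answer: 3853880759/363 ≈ 1.0617e+7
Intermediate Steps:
R(d) = -4*d
(-2487 + (m(t(2, 0), R(-6)) - 2155)/(-2335 + 1609))*(-1353 - 2921) = (-2487 + (0 - 2155)/(-2335 + 1609))*(-1353 - 2921) = (-2487 - 2155/(-726))*(-4274) = (-2487 - 2155*(-1/726))*(-4274) = (-2487 + 2155/726)*(-4274) = -1803407/726*(-4274) = 3853880759/363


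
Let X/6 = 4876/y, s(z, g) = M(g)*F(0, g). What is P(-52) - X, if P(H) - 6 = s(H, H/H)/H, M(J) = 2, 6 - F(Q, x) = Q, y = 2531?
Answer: -190503/32903 ≈ -5.7898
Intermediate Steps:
F(Q, x) = 6 - Q
s(z, g) = 12 (s(z, g) = 2*(6 - 1*0) = 2*(6 + 0) = 2*6 = 12)
P(H) = 6 + 12/H
X = 29256/2531 (X = 6*(4876/2531) = 29256/2531 ≈ 11.559)
P(-52) - X = (6 + 12/(-52)) - 1*29256/2531 = (6 + 12*(-1/52)) - 29256/2531 = (6 - 3/13) - 29256/2531 = 75/13 - 29256/2531 = -190503/32903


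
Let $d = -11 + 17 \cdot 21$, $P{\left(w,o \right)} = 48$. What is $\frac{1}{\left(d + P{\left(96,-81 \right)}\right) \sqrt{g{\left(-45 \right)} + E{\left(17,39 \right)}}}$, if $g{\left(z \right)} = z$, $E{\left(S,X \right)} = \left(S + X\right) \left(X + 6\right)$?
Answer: $\frac{\sqrt{11}}{65010} \approx 5.1017 \cdot 10^{-5}$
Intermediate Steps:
$E{\left(S,X \right)} = \left(6 + X\right) \left(S + X\right)$ ($E{\left(S,X \right)} = \left(S + X\right) \left(6 + X\right) = \left(6 + X\right) \left(S + X\right)$)
$d = 346$ ($d = -11 + 357 = 346$)
$\frac{1}{\left(d + P{\left(96,-81 \right)}\right) \sqrt{g{\left(-45 \right)} + E{\left(17,39 \right)}}} = \frac{1}{\left(346 + 48\right) \sqrt{-45 + \left(39^{2} + 6 \cdot 17 + 6 \cdot 39 + 17 \cdot 39\right)}} = \frac{1}{394 \sqrt{-45 + \left(1521 + 102 + 234 + 663\right)}} = \frac{1}{394 \sqrt{-45 + 2520}} = \frac{1}{394 \sqrt{2475}} = \frac{1}{394 \cdot 15 \sqrt{11}} = \frac{\frac{1}{165} \sqrt{11}}{394} = \frac{\sqrt{11}}{65010}$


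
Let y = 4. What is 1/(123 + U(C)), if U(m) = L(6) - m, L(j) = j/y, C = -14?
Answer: 2/277 ≈ 0.0072202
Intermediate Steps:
L(j) = j/4
U(m) = 3/2 - m (U(m) = (1/4)*6 - m = 3/2 - m)
1/(123 + U(C)) = 1/(123 + (3/2 - 1*(-14))) = 1/(123 + (3/2 + 14)) = 1/(123 + 31/2) = 1/(277/2) = 2/277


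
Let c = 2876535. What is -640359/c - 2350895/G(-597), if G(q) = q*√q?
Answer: -71151/319615 - 2350895*I*√597/356409 ≈ -0.22261 - 161.17*I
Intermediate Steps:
G(q) = q^(3/2)
-640359/c - 2350895/G(-597) = -640359/2876535 - 2350895*I*√597/356409 = -640359*1/2876535 - 2350895*I*√597/356409 = -71151/319615 - 2350895*I*√597/356409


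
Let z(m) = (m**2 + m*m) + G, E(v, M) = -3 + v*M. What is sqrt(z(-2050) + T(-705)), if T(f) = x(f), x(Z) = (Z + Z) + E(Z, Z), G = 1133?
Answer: sqrt(8901745) ≈ 2983.6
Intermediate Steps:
E(v, M) = -3 + M*v
x(Z) = -3 + Z**2 + 2*Z (x(Z) = (Z + Z) + (-3 + Z*Z) = 2*Z + (-3 + Z**2) = -3 + Z**2 + 2*Z)
z(m) = 1133 + 2*m**2 (z(m) = (m**2 + m*m) + 1133 = (m**2 + m**2) + 1133 = 2*m**2 + 1133 = 1133 + 2*m**2)
T(f) = -3 + f**2 + 2*f
sqrt(z(-2050) + T(-705)) = sqrt((1133 + 2*(-2050)**2) + (-3 + (-705)**2 + 2*(-705))) = sqrt((1133 + 2*4202500) + (-3 + 497025 - 1410)) = sqrt((1133 + 8405000) + 495612) = sqrt(8406133 + 495612) = sqrt(8901745)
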